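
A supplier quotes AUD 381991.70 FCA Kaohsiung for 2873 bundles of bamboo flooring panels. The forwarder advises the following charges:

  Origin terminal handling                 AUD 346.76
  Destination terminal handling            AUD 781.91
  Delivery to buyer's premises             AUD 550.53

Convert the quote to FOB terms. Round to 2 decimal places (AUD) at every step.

FOB price: AUD 382338.46

Not relevant to the conversion: destination terminal, delivery — on the buyer under both terms; not part of either seller's price.
From FCA to FOB, the seller additionally bears: origin terminal.
FOB price = 381991.70 + 346.76 = 382338.46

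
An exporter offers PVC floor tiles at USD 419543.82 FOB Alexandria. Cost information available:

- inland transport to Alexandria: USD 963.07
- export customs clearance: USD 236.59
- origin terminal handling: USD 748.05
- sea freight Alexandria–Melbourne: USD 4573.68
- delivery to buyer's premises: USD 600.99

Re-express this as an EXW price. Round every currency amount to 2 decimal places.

EXW price: USD 417596.11

Not relevant to the conversion: freight, delivery — on the buyer under both terms; not part of either seller's price.
From FOB to EXW, the seller no longer bears: inland to port, export clearance, origin terminal.
EXW price = 419543.82 − 963.07 − 236.59 − 748.05 = 417596.11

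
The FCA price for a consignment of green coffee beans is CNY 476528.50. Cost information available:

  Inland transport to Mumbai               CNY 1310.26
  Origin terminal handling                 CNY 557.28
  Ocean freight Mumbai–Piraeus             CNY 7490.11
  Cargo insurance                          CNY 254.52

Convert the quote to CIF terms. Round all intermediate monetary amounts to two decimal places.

CIF price: CNY 484830.41

Not relevant to the conversion: inland to port — on the seller under both FCA and CIF; already in the FCA price and stays in the CIF price.
From FCA to CIF, the seller additionally bears: origin terminal, freight, insurance.
CIF price = 476528.50 + 557.28 + 7490.11 + 254.52 = 484830.41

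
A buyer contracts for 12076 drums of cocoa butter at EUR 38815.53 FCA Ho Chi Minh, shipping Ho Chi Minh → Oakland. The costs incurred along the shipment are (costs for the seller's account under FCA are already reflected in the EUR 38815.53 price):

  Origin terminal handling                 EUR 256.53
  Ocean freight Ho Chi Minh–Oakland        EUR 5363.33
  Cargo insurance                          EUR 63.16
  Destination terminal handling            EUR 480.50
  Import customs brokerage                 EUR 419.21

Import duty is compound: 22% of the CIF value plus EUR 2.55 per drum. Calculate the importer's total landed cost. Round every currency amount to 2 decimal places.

Total landed cost: EUR 85981.74

FCA: the seller delivers export-cleared goods to the carrier; the buyer bears costs from that point.
CIF value = FCA price + origin terminal + freight + insurance = 38815.53 + 256.53 + 5363.33 + 63.16 = 44498.55
Ad valorem component: 44498.55 × 22% = 9789.68
Specific component: 12076 × 2.55 = 30793.80
Import duty = 9789.68 + 30793.80 = 40583.48
Buyer bears: origin terminal 256.53 + freight 5363.33 + insurance 63.16 + destination terminal 480.50 + brokerage 419.21 + duty 40583.48 = 47166.21
Landed cost = invoice 38815.53 + 47166.21 = 85981.74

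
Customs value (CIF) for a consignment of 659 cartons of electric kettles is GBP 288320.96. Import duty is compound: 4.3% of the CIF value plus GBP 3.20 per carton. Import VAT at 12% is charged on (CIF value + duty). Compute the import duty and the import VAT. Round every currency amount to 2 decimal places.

Ad valorem component: 288320.96 × 4.3% = 12397.80
Specific component: 659 × 3.20 = 2108.80
Import duty = 12397.80 + 2108.80 = 14506.60
VAT base = CIF + duty = 288320.96 + 14506.60 = 302827.56
Import VAT = 302827.56 × 12% = 36339.31

Import duty: GBP 14506.60; import VAT: GBP 36339.31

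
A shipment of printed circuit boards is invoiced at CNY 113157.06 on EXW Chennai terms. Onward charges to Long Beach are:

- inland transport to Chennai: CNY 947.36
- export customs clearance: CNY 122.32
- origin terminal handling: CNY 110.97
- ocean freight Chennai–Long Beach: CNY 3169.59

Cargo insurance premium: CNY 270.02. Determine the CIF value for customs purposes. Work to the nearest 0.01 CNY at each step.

CIF = EXW price + pre-shipment costs + freight + insurance
CIF = 113157.06 + 947.36 + 122.32 + 110.97 + 3169.59 + 270.02 = 117777.32

CIF value: CNY 117777.32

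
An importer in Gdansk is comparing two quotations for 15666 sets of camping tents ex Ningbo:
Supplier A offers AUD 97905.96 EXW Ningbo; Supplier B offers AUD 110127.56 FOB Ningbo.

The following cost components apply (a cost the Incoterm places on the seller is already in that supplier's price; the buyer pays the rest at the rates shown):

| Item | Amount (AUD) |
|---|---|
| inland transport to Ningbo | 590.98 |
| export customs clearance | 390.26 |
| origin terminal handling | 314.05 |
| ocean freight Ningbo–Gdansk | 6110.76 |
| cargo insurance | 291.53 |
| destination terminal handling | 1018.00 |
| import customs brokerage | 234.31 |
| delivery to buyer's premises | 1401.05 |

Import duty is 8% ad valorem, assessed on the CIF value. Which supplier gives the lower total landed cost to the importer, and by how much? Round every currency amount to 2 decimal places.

Supplier A is cheaper by AUD 11800.42

Supplier A (EXW):
CIF value = EXW price + inland to port + export clearance + origin terminal + freight + insurance = 97905.96 + 590.98 + 390.26 + 314.05 + 6110.76 + 291.53 = 105603.54
Import duty = 105603.54 × 8% = 8448.28
Buyer bears (A): 590.98 + 390.26 + 314.05 + 6110.76 + 291.53 + 1018.00 + 234.31 + 1401.05 = 10350.94
Landed cost (A) = invoice 97905.96 + 10350.94 + duty 8448.28 = 116705.18
Supplier B (FOB):
CIF value = FOB price + freight + insurance = 110127.56 + 6110.76 + 291.53 = 116529.85
Import duty = 116529.85 × 8% = 9322.39
Buyer bears (B): 6110.76 + 291.53 + 1018.00 + 234.31 + 1401.05 = 9055.65
Landed cost (B) = invoice 110127.56 + 9055.65 + duty 9322.39 = 128505.60
Difference = |116705.18 − 128505.60| = 11800.42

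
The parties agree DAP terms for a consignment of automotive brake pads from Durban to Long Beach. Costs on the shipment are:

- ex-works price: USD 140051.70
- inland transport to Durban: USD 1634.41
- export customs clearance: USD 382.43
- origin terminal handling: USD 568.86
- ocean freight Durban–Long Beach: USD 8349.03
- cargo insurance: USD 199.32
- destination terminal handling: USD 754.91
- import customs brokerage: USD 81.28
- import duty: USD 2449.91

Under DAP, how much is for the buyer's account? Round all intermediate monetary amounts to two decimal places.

DAP: the seller bears all costs to the named destination except import duty and clearance.
Seller's account: goods 140051.70 + inland to port 1634.41 + export clearance 382.43 + origin terminal 568.86 + freight 8349.03 + insurance 199.32 + destination terminal 754.91 = 151940.66
Buyer's account: brokerage 81.28 + duty 2449.91 = 2531.19

Buyer's account: USD 2531.19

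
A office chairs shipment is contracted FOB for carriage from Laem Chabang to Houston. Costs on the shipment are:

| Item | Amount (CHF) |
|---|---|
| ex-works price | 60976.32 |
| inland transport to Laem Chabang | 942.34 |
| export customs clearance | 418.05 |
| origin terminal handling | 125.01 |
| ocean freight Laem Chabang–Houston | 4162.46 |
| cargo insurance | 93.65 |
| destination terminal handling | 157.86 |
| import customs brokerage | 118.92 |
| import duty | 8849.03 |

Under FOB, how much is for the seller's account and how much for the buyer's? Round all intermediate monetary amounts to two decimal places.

FOB: the seller bears costs until goods are on board at the origin port; the buyer bears freight, insurance and all costs thereafter.
Seller's account: goods 60976.32 + inland to port 942.34 + export clearance 418.05 + origin terminal 125.01 = 62461.72
Buyer's account: freight 4162.46 + insurance 93.65 + destination terminal 157.86 + brokerage 118.92 + duty 8849.03 = 13381.92

Seller: CHF 62461.72; buyer: CHF 13381.92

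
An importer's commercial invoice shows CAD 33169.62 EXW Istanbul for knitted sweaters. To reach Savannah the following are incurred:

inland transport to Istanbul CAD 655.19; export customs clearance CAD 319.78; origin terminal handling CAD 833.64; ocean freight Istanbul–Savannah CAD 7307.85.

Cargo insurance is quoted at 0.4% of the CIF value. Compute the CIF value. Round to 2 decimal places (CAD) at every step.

Let C be the CIF value. C = EXW price + pre-shipment costs + freight + 0.4% × C
C − 0.4% × C = 33169.62 + 655.19 + 319.78 + 833.64 + 7307.85
0.996 × C = 42286.08
C = 42286.08 / 0.996 = 42455.90
Insurance premium = 0.4% × 42455.90 = 169.82

CIF value: CAD 42455.90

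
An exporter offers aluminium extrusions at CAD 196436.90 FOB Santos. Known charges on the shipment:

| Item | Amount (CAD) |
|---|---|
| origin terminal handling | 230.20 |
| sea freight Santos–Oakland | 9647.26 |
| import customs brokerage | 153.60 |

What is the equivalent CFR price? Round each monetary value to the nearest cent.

Not relevant to the conversion: origin terminal — on the seller under both FOB and CFR; already in the FOB price and stays in the CFR price. brokerage — on the buyer under both terms; not part of either seller's price.
From FOB to CFR, the seller additionally bears: freight.
CFR price = 196436.90 + 9647.26 = 206084.16

CFR price: CAD 206084.16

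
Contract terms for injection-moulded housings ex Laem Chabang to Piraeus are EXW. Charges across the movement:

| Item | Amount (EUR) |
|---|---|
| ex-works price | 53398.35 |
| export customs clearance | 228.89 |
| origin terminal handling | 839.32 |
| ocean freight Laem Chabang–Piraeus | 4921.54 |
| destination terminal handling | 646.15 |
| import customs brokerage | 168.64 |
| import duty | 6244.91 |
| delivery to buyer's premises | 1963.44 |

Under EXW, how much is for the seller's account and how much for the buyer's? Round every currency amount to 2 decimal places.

EXW: the seller makes goods available at their premises; the buyer bears all onward costs.
Seller's account: goods 53398.35 = 53398.35
Buyer's account: export clearance 228.89 + origin terminal 839.32 + freight 4921.54 + destination terminal 646.15 + brokerage 168.64 + duty 6244.91 + delivery 1963.44 = 15012.89

Seller: EUR 53398.35; buyer: EUR 15012.89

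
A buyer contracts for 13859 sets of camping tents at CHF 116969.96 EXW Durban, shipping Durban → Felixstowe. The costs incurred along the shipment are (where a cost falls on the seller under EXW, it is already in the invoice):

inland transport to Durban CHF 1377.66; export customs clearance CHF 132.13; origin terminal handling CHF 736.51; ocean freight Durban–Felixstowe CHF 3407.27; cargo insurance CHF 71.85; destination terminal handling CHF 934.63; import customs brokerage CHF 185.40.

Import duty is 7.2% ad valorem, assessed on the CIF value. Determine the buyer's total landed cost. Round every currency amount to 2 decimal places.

Total landed cost: CHF 132649.48

EXW: the seller makes goods available at their premises; the buyer bears all onward costs.
CIF value = EXW price + inland to port + export clearance + origin terminal + freight + insurance = 116969.96 + 1377.66 + 132.13 + 736.51 + 3407.27 + 71.85 = 122695.38
Import duty = 122695.38 × 7.2% = 8834.07
Buyer bears: inland to port 1377.66 + export clearance 132.13 + origin terminal 736.51 + freight 3407.27 + insurance 71.85 + destination terminal 934.63 + brokerage 185.40 + duty 8834.07 = 15679.52
Landed cost = invoice 116969.96 + 15679.52 = 132649.48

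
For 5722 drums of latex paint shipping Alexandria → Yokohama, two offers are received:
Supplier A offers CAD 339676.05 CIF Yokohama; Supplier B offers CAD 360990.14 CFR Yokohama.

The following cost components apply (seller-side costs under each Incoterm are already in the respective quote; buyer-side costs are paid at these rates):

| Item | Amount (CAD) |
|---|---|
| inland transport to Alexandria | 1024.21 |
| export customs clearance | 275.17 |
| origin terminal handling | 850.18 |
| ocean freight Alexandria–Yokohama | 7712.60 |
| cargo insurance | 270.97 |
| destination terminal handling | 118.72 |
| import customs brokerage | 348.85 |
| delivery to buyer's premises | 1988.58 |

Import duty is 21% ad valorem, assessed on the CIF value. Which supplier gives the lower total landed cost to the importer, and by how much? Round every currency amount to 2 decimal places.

Supplier A (CIF):
The CIF price already equals the CIF value: 339676.05
Import duty = 339676.05 × 21% = 71331.97
Buyer bears (A): 118.72 + 348.85 + 1988.58 = 2456.15
Landed cost (A) = invoice 339676.05 + 2456.15 + duty 71331.97 = 413464.17
Supplier B (CFR):
CIF value = CFR price + insurance = 360990.14 + 270.97 = 361261.11
Import duty = 361261.11 × 21% = 75864.83
Buyer bears (B): 270.97 + 118.72 + 348.85 + 1988.58 = 2727.12
Landed cost (B) = invoice 360990.14 + 2727.12 + duty 75864.83 = 439582.09
Difference = |413464.17 − 439582.09| = 26117.92

Supplier A is cheaper by CAD 26117.92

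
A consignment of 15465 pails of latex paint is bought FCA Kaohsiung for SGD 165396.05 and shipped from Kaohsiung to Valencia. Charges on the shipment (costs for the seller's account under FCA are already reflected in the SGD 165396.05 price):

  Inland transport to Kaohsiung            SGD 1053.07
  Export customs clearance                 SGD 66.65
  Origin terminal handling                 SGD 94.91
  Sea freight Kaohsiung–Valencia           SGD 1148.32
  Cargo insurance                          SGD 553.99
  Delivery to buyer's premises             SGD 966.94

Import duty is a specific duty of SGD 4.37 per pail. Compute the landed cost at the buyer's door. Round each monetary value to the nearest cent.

Total landed cost: SGD 235742.26

FCA: the seller delivers export-cleared goods to the carrier; the buyer bears costs from that point.
Already in the invoice (seller's account under FCA): inland to port, export clearance — exclude.
CIF value = FCA price + origin terminal + freight + insurance = 165396.05 + 94.91 + 1148.32 + 553.99 = 167193.27
Import duty = 15465 × 4.37 = 67582.05
Buyer bears: origin terminal 94.91 + freight 1148.32 + insurance 553.99 + delivery 966.94 + duty 67582.05 = 70346.21
Landed cost = invoice 165396.05 + 70346.21 = 235742.26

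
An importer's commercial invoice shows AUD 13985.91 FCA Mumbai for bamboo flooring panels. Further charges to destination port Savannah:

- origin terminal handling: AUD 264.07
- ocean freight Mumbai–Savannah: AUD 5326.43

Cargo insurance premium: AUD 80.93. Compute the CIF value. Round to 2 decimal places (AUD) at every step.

CIF value: AUD 19657.34

CIF = FCA price + pre-shipment costs + freight + insurance
CIF = 13985.91 + 264.07 + 5326.43 + 80.93 = 19657.34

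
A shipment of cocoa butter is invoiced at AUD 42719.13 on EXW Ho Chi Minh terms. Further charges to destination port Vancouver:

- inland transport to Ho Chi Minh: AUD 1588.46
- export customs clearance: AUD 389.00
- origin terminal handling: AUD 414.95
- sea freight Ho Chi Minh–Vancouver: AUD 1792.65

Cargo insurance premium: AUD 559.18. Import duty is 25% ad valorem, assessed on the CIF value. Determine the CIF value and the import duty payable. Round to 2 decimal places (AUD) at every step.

CIF = EXW price + pre-shipment costs + freight + insurance
CIF = 42719.13 + 1588.46 + 389.00 + 414.95 + 1792.65 + 559.18 = 47463.37
Import duty = 47463.37 × 25% = 11865.84

CIF value: AUD 47463.37; import duty: AUD 11865.84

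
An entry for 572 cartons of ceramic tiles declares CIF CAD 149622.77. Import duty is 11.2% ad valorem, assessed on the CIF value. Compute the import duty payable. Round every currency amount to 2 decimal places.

Import duty = 149622.77 × 11.2% = 16757.75

Import duty: CAD 16757.75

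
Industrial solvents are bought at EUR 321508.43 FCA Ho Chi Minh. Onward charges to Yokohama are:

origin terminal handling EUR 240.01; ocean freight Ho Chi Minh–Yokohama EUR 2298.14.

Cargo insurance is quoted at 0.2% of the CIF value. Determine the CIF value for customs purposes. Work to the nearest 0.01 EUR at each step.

CIF value: EUR 324695.97

Let C be the CIF value. C = FCA price + pre-shipment costs + freight + 0.2% × C
C − 0.2% × C = 321508.43 + 240.01 + 2298.14
0.998 × C = 324046.58
C = 324046.58 / 0.998 = 324695.97
Insurance premium = 0.2% × 324695.97 = 649.39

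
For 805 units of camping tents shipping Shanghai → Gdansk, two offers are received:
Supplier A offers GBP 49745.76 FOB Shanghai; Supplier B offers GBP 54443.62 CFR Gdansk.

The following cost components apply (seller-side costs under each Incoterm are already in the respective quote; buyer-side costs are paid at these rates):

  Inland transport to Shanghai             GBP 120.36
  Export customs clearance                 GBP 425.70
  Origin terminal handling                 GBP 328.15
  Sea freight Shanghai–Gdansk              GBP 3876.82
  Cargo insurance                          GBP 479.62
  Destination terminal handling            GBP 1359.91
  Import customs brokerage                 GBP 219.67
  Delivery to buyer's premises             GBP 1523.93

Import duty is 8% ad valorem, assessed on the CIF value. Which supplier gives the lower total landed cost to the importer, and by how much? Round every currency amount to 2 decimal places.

Supplier A (FOB):
CIF value = FOB price + freight + insurance = 49745.76 + 3876.82 + 479.62 = 54102.20
Import duty = 54102.20 × 8% = 4328.18
Buyer bears (A): 3876.82 + 479.62 + 1359.91 + 219.67 + 1523.93 = 7459.95
Landed cost (A) = invoice 49745.76 + 7459.95 + duty 4328.18 = 61533.89
Supplier B (CFR):
CIF value = CFR price + insurance = 54443.62 + 479.62 = 54923.24
Import duty = 54923.24 × 8% = 4393.86
Buyer bears (B): 479.62 + 1359.91 + 219.67 + 1523.93 = 3583.13
Landed cost (B) = invoice 54443.62 + 3583.13 + duty 4393.86 = 62420.61
Difference = |61533.89 − 62420.61| = 886.72

Supplier A is cheaper by GBP 886.72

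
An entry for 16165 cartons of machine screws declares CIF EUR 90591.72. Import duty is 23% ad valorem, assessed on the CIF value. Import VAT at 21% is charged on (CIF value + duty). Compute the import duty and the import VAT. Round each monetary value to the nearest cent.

Import duty = 90591.72 × 23% = 20836.10
VAT base = CIF + duty = 90591.72 + 20836.10 = 111427.82
Import VAT = 111427.82 × 21% = 23399.84

Import duty: EUR 20836.10; import VAT: EUR 23399.84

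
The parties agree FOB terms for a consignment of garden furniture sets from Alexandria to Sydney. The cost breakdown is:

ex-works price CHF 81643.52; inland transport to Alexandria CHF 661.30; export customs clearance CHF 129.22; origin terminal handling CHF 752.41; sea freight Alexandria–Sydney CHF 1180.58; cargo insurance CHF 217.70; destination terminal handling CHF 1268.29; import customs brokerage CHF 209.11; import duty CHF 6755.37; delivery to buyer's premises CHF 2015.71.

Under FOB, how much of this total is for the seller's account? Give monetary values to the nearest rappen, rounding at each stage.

Seller's account: CHF 83186.45

FOB: the seller bears costs until goods are on board at the origin port; the buyer bears freight, insurance and all costs thereafter.
Seller's account: goods 81643.52 + inland to port 661.30 + export clearance 129.22 + origin terminal 752.41 = 83186.45
Buyer's account: freight 1180.58 + insurance 217.70 + destination terminal 1268.29 + brokerage 209.11 + duty 6755.37 + delivery 2015.71 = 11646.76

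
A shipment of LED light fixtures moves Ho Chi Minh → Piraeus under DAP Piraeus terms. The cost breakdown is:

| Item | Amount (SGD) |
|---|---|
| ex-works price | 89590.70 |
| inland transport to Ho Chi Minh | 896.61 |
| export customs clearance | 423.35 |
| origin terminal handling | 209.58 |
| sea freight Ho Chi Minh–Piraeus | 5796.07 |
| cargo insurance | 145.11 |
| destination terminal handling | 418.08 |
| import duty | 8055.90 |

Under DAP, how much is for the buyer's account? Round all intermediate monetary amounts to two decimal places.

Buyer's account: SGD 8055.90

DAP: the seller bears all costs to the named destination except import duty and clearance.
Seller's account: goods 89590.70 + inland to port 896.61 + export clearance 423.35 + origin terminal 209.58 + freight 5796.07 + insurance 145.11 + destination terminal 418.08 = 97479.50
Buyer's account: duty 8055.90 = 8055.90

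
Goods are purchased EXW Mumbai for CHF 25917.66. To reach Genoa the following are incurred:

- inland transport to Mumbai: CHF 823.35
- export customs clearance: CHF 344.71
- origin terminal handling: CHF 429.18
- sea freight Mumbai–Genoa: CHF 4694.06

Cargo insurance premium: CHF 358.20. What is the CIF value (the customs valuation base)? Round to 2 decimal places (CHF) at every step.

CIF value: CHF 32567.16

CIF = EXW price + pre-shipment costs + freight + insurance
CIF = 25917.66 + 823.35 + 344.71 + 429.18 + 4694.06 + 358.20 = 32567.16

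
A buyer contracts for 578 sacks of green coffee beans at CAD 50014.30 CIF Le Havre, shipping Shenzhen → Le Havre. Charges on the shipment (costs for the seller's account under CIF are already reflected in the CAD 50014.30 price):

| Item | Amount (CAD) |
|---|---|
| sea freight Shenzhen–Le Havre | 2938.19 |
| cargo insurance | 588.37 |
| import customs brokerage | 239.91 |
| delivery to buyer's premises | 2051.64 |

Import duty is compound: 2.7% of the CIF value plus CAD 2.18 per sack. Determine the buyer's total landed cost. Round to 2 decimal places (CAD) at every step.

CIF: the seller pays costs through ocean freight and marine insurance to the destination port.
Already in the invoice (seller's account under CIF): freight, insurance — exclude.
The CIF price already equals the CIF value: 50014.30
Ad valorem component: 50014.30 × 2.7% = 1350.39
Specific component: 578 × 2.18 = 1260.04
Import duty = 1350.39 + 1260.04 = 2610.43
Buyer bears: brokerage 239.91 + delivery 2051.64 + duty 2610.43 = 4901.98
Landed cost = invoice 50014.30 + 4901.98 = 54916.28

Total landed cost: CAD 54916.28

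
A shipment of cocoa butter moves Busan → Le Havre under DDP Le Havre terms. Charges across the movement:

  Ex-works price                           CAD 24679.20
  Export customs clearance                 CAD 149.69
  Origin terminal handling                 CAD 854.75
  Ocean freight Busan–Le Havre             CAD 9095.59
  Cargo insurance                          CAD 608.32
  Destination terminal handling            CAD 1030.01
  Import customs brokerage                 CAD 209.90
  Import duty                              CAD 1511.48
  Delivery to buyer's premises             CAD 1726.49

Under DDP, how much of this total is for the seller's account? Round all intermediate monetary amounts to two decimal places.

Seller's account: CAD 39865.43

DDP: the seller bears all costs including import duty.
Seller's account: goods 24679.20 + export clearance 149.69 + origin terminal 854.75 + freight 9095.59 + insurance 608.32 + destination terminal 1030.01 + brokerage 209.90 + duty 1511.48 + delivery 1726.49 = 39865.43
Buyer's account: 0.00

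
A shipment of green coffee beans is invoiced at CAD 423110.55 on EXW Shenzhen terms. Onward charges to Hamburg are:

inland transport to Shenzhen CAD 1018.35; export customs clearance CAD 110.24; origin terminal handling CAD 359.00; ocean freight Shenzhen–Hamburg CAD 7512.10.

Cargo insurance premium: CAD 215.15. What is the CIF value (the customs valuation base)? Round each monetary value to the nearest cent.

CIF value: CAD 432325.39

CIF = EXW price + pre-shipment costs + freight + insurance
CIF = 423110.55 + 1018.35 + 110.24 + 359.00 + 7512.10 + 215.15 = 432325.39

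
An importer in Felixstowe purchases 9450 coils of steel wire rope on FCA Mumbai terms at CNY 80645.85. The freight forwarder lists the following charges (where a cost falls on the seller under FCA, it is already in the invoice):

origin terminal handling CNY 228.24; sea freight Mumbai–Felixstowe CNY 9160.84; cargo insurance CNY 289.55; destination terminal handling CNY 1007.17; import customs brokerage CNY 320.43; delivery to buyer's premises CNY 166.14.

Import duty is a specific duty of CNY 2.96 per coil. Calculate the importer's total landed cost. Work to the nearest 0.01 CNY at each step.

Total landed cost: CNY 119790.22

FCA: the seller delivers export-cleared goods to the carrier; the buyer bears costs from that point.
CIF value = FCA price + origin terminal + freight + insurance = 80645.85 + 228.24 + 9160.84 + 289.55 = 90324.48
Import duty = 9450 × 2.96 = 27972.00
Buyer bears: origin terminal 228.24 + freight 9160.84 + insurance 289.55 + destination terminal 1007.17 + brokerage 320.43 + delivery 166.14 + duty 27972.00 = 39144.37
Landed cost = invoice 80645.85 + 39144.37 = 119790.22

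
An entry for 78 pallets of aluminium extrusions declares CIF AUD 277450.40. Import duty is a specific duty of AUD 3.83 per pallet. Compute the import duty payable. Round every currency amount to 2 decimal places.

Import duty = 78 × 3.83 = 298.74

Import duty: AUD 298.74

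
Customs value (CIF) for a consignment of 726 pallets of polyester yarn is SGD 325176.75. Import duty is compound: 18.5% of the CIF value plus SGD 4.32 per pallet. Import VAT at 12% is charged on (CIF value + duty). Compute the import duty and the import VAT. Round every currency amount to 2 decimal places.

Ad valorem component: 325176.75 × 18.5% = 60157.70
Specific component: 726 × 4.32 = 3136.32
Import duty = 60157.70 + 3136.32 = 63294.02
VAT base = CIF + duty = 325176.75 + 63294.02 = 388470.77
Import VAT = 388470.77 × 12% = 46616.49

Import duty: SGD 63294.02; import VAT: SGD 46616.49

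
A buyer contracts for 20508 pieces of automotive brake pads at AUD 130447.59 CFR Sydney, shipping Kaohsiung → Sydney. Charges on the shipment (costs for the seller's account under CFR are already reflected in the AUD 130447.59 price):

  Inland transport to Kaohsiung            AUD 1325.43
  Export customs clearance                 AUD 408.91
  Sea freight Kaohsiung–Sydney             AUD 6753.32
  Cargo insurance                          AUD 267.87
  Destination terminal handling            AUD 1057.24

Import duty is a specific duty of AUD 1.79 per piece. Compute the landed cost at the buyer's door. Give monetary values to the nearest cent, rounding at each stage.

Total landed cost: AUD 168482.02

CFR: the seller pays costs through ocean freight to the destination port, but not insurance.
Already in the invoice (seller's account under CFR): inland to port, export clearance, freight — exclude.
CIF value = CFR price + insurance = 130447.59 + 267.87 = 130715.46
Import duty = 20508 × 1.79 = 36709.32
Buyer bears: insurance 267.87 + destination terminal 1057.24 + duty 36709.32 = 38034.43
Landed cost = invoice 130447.59 + 38034.43 = 168482.02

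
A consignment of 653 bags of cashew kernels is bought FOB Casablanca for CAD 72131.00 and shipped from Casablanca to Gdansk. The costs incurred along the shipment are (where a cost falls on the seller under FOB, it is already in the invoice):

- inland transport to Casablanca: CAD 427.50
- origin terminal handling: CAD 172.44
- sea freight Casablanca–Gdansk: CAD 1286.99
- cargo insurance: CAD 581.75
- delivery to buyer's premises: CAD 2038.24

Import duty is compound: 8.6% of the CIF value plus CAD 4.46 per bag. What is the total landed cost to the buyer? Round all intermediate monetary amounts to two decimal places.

Total landed cost: CAD 85314.34

FOB: the seller bears costs until goods are on board at the origin port; the buyer bears freight, insurance and all costs thereafter.
Already in the invoice (seller's account under FOB): inland to port, origin terminal — exclude.
CIF value = FOB price + freight + insurance = 72131.00 + 1286.99 + 581.75 = 73999.74
Ad valorem component: 73999.74 × 8.6% = 6363.98
Specific component: 653 × 4.46 = 2912.38
Import duty = 6363.98 + 2912.38 = 9276.36
Buyer bears: freight 1286.99 + insurance 581.75 + delivery 2038.24 + duty 9276.36 = 13183.34
Landed cost = invoice 72131.00 + 13183.34 = 85314.34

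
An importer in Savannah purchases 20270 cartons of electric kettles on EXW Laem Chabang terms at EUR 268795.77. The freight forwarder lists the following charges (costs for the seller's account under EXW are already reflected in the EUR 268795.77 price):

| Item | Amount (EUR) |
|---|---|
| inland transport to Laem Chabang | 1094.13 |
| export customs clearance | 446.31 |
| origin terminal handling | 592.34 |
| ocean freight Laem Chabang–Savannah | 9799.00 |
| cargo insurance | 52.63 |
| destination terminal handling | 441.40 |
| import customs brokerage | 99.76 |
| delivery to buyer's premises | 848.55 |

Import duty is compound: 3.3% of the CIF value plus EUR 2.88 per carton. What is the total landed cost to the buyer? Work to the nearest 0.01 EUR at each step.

Total landed cost: EUR 349813.24

EXW: the seller makes goods available at their premises; the buyer bears all onward costs.
CIF value = EXW price + inland to port + export clearance + origin terminal + freight + insurance = 268795.77 + 1094.13 + 446.31 + 592.34 + 9799.00 + 52.63 = 280780.18
Ad valorem component: 280780.18 × 3.3% = 9265.75
Specific component: 20270 × 2.88 = 58377.60
Import duty = 9265.75 + 58377.60 = 67643.35
Buyer bears: inland to port 1094.13 + export clearance 446.31 + origin terminal 592.34 + freight 9799.00 + insurance 52.63 + destination terminal 441.40 + brokerage 99.76 + delivery 848.55 + duty 67643.35 = 81017.47
Landed cost = invoice 268795.77 + 81017.47 = 349813.24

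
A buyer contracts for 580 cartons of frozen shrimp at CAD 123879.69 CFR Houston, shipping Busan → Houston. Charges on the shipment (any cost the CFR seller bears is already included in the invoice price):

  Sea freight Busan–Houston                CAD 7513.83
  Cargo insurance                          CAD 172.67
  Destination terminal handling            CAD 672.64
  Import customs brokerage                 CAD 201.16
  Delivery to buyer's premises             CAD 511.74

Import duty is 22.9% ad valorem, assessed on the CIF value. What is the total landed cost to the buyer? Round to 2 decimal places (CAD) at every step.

CFR: the seller pays costs through ocean freight to the destination port, but not insurance.
Already in the invoice (seller's account under CFR): freight — exclude.
CIF value = CFR price + insurance = 123879.69 + 172.67 = 124052.36
Import duty = 124052.36 × 22.9% = 28407.99
Buyer bears: insurance 172.67 + destination terminal 672.64 + brokerage 201.16 + delivery 511.74 + duty 28407.99 = 29966.20
Landed cost = invoice 123879.69 + 29966.20 = 153845.89

Total landed cost: CAD 153845.89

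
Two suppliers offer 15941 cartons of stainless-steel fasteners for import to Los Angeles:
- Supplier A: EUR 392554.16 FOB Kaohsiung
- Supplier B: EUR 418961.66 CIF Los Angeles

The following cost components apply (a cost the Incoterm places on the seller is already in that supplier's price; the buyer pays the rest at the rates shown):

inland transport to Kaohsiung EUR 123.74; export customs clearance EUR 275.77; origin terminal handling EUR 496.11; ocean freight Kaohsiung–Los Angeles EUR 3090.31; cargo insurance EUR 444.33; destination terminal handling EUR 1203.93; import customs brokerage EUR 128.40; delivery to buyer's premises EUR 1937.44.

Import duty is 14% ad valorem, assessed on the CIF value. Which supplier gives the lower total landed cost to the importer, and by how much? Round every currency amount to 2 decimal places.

Supplier A is cheaper by EUR 26075.06

Supplier A (FOB):
CIF value = FOB price + freight + insurance = 392554.16 + 3090.31 + 444.33 = 396088.80
Import duty = 396088.80 × 14% = 55452.43
Buyer bears (A): 3090.31 + 444.33 + 1203.93 + 128.40 + 1937.44 = 6804.41
Landed cost (A) = invoice 392554.16 + 6804.41 + duty 55452.43 = 454811.00
Supplier B (CIF):
The CIF price already equals the CIF value: 418961.66
Import duty = 418961.66 × 14% = 58654.63
Buyer bears (B): 1203.93 + 128.40 + 1937.44 = 3269.77
Landed cost (B) = invoice 418961.66 + 3269.77 + duty 58654.63 = 480886.06
Difference = |454811.00 − 480886.06| = 26075.06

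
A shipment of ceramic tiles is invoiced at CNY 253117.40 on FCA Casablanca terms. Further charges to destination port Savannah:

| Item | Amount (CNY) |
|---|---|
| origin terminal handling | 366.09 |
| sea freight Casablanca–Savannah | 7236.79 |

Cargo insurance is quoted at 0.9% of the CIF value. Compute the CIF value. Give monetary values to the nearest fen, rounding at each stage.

Let C be the CIF value. C = FCA price + pre-shipment costs + freight + 0.9% × C
C − 0.9% × C = 253117.40 + 366.09 + 7236.79
0.991 × C = 260720.28
C = 260720.28 / 0.991 = 263088.07
Insurance premium = 0.9% × 263088.07 = 2367.79

CIF value: CNY 263088.07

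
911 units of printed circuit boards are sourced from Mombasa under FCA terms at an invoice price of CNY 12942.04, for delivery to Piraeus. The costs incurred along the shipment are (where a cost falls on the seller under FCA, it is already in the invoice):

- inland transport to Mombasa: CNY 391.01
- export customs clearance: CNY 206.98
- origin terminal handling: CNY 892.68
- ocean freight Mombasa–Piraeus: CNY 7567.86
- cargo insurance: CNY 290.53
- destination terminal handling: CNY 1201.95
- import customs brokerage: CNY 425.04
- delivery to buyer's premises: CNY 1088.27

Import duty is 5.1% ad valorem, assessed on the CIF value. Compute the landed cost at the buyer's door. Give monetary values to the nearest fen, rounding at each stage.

FCA: the seller delivers export-cleared goods to the carrier; the buyer bears costs from that point.
Already in the invoice (seller's account under FCA): inland to port, export clearance — exclude.
CIF value = FCA price + origin terminal + freight + insurance = 12942.04 + 892.68 + 7567.86 + 290.53 = 21693.11
Import duty = 21693.11 × 5.1% = 1106.35
Buyer bears: origin terminal 892.68 + freight 7567.86 + insurance 290.53 + destination terminal 1201.95 + brokerage 425.04 + delivery 1088.27 + duty 1106.35 = 12572.68
Landed cost = invoice 12942.04 + 12572.68 = 25514.72

Total landed cost: CNY 25514.72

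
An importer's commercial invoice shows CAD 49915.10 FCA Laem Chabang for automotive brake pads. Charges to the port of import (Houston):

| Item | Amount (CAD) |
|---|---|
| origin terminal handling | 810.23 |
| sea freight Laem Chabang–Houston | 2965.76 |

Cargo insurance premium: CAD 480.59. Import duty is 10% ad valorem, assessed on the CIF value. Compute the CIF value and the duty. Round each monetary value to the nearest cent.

CIF value: CAD 54171.68; import duty: CAD 5417.17

CIF = FCA price + pre-shipment costs + freight + insurance
CIF = 49915.10 + 810.23 + 2965.76 + 480.59 = 54171.68
Import duty = 54171.68 × 10% = 5417.17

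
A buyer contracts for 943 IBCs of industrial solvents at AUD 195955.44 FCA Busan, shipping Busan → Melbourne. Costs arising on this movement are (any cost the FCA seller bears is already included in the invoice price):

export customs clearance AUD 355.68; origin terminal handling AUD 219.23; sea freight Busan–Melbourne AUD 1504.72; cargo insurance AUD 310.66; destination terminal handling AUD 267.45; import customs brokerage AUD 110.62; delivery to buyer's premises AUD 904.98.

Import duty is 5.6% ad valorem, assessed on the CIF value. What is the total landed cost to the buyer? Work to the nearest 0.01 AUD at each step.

FCA: the seller delivers export-cleared goods to the carrier; the buyer bears costs from that point.
Already in the invoice (seller's account under FCA): export clearance — exclude.
CIF value = FCA price + origin terminal + freight + insurance = 195955.44 + 219.23 + 1504.72 + 310.66 = 197990.05
Import duty = 197990.05 × 5.6% = 11087.44
Buyer bears: origin terminal 219.23 + freight 1504.72 + insurance 310.66 + destination terminal 267.45 + brokerage 110.62 + delivery 904.98 + duty 11087.44 = 14405.10
Landed cost = invoice 195955.44 + 14405.10 = 210360.54

Total landed cost: AUD 210360.54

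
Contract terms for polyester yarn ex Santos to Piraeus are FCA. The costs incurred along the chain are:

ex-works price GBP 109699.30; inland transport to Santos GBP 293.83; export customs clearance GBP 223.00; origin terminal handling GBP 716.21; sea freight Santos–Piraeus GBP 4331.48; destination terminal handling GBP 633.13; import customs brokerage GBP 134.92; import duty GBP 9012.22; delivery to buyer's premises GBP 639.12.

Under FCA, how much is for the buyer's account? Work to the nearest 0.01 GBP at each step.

Buyer's account: GBP 15467.08

FCA: the seller delivers export-cleared goods to the carrier; the buyer bears costs from that point.
Seller's account: goods 109699.30 + inland to port 293.83 + export clearance 223.00 = 110216.13
Buyer's account: origin terminal 716.21 + freight 4331.48 + destination terminal 633.13 + brokerage 134.92 + duty 9012.22 + delivery 639.12 = 15467.08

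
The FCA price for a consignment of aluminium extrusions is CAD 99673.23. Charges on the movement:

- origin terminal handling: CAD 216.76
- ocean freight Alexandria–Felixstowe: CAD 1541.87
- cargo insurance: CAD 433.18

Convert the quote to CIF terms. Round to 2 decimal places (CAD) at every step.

CIF price: CAD 101865.04

From FCA to CIF, the seller additionally bears: origin terminal, freight, insurance.
CIF price = 99673.23 + 216.76 + 1541.87 + 433.18 = 101865.04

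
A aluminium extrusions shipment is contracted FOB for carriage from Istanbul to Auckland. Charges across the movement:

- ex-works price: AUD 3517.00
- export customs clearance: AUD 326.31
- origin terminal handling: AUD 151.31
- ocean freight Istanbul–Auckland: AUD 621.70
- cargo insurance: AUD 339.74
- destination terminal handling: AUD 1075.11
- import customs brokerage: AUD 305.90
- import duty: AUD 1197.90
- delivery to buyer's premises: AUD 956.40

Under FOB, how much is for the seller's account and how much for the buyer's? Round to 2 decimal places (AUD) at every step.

FOB: the seller bears costs until goods are on board at the origin port; the buyer bears freight, insurance and all costs thereafter.
Seller's account: goods 3517.00 + export clearance 326.31 + origin terminal 151.31 = 3994.62
Buyer's account: freight 621.70 + insurance 339.74 + destination terminal 1075.11 + brokerage 305.90 + duty 1197.90 + delivery 956.40 = 4496.75

Seller: AUD 3994.62; buyer: AUD 4496.75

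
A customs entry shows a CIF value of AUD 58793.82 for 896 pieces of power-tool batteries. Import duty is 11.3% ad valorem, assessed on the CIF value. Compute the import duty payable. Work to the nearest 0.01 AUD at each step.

Import duty = 58793.82 × 11.3% = 6643.70

Import duty: AUD 6643.70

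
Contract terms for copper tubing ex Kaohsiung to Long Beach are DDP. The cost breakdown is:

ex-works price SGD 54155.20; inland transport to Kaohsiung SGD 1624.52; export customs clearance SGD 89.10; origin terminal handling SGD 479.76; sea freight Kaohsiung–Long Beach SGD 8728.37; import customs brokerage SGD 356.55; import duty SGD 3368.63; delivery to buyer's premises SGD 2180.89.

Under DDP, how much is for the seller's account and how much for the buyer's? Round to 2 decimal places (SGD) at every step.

Seller: SGD 70983.02; buyer: SGD 0.00

DDP: the seller bears all costs including import duty.
Seller's account: goods 54155.20 + inland to port 1624.52 + export clearance 89.10 + origin terminal 479.76 + freight 8728.37 + brokerage 356.55 + duty 3368.63 + delivery 2180.89 = 70983.02
Buyer's account: 0.00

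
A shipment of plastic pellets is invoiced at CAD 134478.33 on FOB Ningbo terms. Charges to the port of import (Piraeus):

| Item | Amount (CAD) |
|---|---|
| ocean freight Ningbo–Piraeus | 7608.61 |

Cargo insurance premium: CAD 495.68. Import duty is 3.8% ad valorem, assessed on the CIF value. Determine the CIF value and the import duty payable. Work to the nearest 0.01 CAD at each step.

CIF value: CAD 142582.62; import duty: CAD 5418.14

CIF = FOB price + freight + insurance
CIF = 134478.33 + 7608.61 + 495.68 = 142582.62
Import duty = 142582.62 × 3.8% = 5418.14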